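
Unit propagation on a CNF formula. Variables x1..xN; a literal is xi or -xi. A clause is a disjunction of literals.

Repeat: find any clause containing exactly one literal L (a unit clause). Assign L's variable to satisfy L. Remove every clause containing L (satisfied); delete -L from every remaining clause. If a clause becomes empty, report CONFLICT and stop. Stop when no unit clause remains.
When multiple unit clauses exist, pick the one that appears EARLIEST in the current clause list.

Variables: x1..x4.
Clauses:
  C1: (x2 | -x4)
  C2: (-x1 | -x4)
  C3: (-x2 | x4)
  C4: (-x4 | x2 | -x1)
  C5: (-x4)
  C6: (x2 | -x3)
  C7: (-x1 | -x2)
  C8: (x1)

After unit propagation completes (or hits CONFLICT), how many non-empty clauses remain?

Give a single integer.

Answer: 0

Derivation:
unit clause [-4] forces x4=F; simplify:
  drop 4 from [-2, 4] -> [-2]
  satisfied 4 clause(s); 4 remain; assigned so far: [4]
unit clause [-2] forces x2=F; simplify:
  drop 2 from [2, -3] -> [-3]
  satisfied 2 clause(s); 2 remain; assigned so far: [2, 4]
unit clause [-3] forces x3=F; simplify:
  satisfied 1 clause(s); 1 remain; assigned so far: [2, 3, 4]
unit clause [1] forces x1=T; simplify:
  satisfied 1 clause(s); 0 remain; assigned so far: [1, 2, 3, 4]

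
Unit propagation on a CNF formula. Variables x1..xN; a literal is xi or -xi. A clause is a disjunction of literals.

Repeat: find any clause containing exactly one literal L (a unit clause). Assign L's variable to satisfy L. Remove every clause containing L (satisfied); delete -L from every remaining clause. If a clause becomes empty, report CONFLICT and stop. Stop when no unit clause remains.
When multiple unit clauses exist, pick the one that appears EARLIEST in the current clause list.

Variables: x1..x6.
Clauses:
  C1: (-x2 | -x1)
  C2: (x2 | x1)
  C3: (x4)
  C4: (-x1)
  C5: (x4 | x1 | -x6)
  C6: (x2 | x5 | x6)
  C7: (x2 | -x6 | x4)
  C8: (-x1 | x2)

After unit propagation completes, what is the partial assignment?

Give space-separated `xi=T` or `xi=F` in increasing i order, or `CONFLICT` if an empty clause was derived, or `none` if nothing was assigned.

Answer: x1=F x2=T x4=T

Derivation:
unit clause [4] forces x4=T; simplify:
  satisfied 3 clause(s); 5 remain; assigned so far: [4]
unit clause [-1] forces x1=F; simplify:
  drop 1 from [2, 1] -> [2]
  satisfied 3 clause(s); 2 remain; assigned so far: [1, 4]
unit clause [2] forces x2=T; simplify:
  satisfied 2 clause(s); 0 remain; assigned so far: [1, 2, 4]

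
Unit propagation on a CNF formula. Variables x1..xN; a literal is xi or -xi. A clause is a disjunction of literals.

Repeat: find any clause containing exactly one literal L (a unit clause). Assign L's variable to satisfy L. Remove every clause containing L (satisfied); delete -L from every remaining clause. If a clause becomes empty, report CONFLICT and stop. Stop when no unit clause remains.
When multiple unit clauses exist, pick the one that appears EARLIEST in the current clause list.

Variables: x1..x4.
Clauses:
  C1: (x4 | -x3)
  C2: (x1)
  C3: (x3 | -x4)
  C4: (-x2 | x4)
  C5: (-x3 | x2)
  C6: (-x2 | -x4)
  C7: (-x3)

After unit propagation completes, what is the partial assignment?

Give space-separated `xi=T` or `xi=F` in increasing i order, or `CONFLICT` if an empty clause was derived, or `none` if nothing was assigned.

unit clause [1] forces x1=T; simplify:
  satisfied 1 clause(s); 6 remain; assigned so far: [1]
unit clause [-3] forces x3=F; simplify:
  drop 3 from [3, -4] -> [-4]
  satisfied 3 clause(s); 3 remain; assigned so far: [1, 3]
unit clause [-4] forces x4=F; simplify:
  drop 4 from [-2, 4] -> [-2]
  satisfied 2 clause(s); 1 remain; assigned so far: [1, 3, 4]
unit clause [-2] forces x2=F; simplify:
  satisfied 1 clause(s); 0 remain; assigned so far: [1, 2, 3, 4]

Answer: x1=T x2=F x3=F x4=F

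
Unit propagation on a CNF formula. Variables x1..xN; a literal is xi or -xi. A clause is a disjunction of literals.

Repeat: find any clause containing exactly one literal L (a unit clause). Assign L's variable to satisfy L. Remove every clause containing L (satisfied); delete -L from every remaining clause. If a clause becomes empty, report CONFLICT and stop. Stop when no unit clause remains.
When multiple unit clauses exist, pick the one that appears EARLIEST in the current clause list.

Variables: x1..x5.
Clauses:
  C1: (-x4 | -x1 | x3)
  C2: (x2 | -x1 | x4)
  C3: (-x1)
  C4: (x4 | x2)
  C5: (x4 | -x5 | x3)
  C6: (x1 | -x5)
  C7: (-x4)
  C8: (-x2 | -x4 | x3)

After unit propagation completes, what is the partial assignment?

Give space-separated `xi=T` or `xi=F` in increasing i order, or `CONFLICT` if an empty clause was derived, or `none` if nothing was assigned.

Answer: x1=F x2=T x4=F x5=F

Derivation:
unit clause [-1] forces x1=F; simplify:
  drop 1 from [1, -5] -> [-5]
  satisfied 3 clause(s); 5 remain; assigned so far: [1]
unit clause [-5] forces x5=F; simplify:
  satisfied 2 clause(s); 3 remain; assigned so far: [1, 5]
unit clause [-4] forces x4=F; simplify:
  drop 4 from [4, 2] -> [2]
  satisfied 2 clause(s); 1 remain; assigned so far: [1, 4, 5]
unit clause [2] forces x2=T; simplify:
  satisfied 1 clause(s); 0 remain; assigned so far: [1, 2, 4, 5]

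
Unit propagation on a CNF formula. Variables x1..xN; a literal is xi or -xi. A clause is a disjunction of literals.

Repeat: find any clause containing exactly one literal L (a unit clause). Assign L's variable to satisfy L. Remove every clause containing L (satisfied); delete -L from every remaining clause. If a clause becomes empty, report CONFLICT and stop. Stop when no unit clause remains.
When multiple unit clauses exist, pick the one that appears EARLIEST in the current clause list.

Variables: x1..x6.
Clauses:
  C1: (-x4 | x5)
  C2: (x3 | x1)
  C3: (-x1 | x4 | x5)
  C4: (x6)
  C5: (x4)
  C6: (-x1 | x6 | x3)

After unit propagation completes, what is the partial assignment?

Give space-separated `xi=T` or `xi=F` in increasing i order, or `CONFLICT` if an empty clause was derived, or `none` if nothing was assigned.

Answer: x4=T x5=T x6=T

Derivation:
unit clause [6] forces x6=T; simplify:
  satisfied 2 clause(s); 4 remain; assigned so far: [6]
unit clause [4] forces x4=T; simplify:
  drop -4 from [-4, 5] -> [5]
  satisfied 2 clause(s); 2 remain; assigned so far: [4, 6]
unit clause [5] forces x5=T; simplify:
  satisfied 1 clause(s); 1 remain; assigned so far: [4, 5, 6]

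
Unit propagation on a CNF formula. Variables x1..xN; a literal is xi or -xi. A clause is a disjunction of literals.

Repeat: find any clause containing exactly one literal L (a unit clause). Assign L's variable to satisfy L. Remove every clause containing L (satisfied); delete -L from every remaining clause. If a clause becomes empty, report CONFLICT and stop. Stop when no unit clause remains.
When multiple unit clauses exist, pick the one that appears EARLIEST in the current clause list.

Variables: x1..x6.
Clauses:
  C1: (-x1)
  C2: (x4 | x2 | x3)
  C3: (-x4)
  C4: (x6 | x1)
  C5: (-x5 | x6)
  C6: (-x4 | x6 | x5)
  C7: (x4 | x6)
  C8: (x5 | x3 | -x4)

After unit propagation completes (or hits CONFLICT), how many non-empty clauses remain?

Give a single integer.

Answer: 1

Derivation:
unit clause [-1] forces x1=F; simplify:
  drop 1 from [6, 1] -> [6]
  satisfied 1 clause(s); 7 remain; assigned so far: [1]
unit clause [-4] forces x4=F; simplify:
  drop 4 from [4, 2, 3] -> [2, 3]
  drop 4 from [4, 6] -> [6]
  satisfied 3 clause(s); 4 remain; assigned so far: [1, 4]
unit clause [6] forces x6=T; simplify:
  satisfied 3 clause(s); 1 remain; assigned so far: [1, 4, 6]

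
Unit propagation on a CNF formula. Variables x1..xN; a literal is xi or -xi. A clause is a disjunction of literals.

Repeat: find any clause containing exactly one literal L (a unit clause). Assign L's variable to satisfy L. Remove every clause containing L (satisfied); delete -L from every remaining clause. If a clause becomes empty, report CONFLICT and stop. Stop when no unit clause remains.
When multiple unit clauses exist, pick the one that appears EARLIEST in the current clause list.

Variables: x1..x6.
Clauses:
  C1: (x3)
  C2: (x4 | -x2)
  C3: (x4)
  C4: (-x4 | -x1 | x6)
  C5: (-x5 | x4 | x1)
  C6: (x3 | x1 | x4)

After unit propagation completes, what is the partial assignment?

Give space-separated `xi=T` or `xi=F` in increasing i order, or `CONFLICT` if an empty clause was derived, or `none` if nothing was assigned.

unit clause [3] forces x3=T; simplify:
  satisfied 2 clause(s); 4 remain; assigned so far: [3]
unit clause [4] forces x4=T; simplify:
  drop -4 from [-4, -1, 6] -> [-1, 6]
  satisfied 3 clause(s); 1 remain; assigned so far: [3, 4]

Answer: x3=T x4=T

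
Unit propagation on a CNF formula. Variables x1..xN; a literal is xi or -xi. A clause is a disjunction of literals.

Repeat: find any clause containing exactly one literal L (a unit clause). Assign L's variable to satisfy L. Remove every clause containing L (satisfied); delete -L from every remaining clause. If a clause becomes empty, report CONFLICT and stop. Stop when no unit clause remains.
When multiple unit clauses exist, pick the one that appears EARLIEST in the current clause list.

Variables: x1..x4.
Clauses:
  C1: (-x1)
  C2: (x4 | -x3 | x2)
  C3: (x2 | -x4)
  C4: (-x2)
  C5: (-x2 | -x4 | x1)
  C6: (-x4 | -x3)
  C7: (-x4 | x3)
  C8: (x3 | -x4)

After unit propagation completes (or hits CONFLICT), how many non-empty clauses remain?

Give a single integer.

unit clause [-1] forces x1=F; simplify:
  drop 1 from [-2, -4, 1] -> [-2, -4]
  satisfied 1 clause(s); 7 remain; assigned so far: [1]
unit clause [-2] forces x2=F; simplify:
  drop 2 from [4, -3, 2] -> [4, -3]
  drop 2 from [2, -4] -> [-4]
  satisfied 2 clause(s); 5 remain; assigned so far: [1, 2]
unit clause [-4] forces x4=F; simplify:
  drop 4 from [4, -3] -> [-3]
  satisfied 4 clause(s); 1 remain; assigned so far: [1, 2, 4]
unit clause [-3] forces x3=F; simplify:
  satisfied 1 clause(s); 0 remain; assigned so far: [1, 2, 3, 4]

Answer: 0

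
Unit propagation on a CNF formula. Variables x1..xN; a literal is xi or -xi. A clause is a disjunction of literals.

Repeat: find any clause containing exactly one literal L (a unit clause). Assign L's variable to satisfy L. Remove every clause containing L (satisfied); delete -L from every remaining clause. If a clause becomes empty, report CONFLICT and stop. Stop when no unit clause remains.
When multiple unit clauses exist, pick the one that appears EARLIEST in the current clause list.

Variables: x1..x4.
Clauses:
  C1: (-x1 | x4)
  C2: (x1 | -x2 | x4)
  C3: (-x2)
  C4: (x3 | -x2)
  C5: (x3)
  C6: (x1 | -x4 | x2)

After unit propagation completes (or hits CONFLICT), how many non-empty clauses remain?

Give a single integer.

Answer: 2

Derivation:
unit clause [-2] forces x2=F; simplify:
  drop 2 from [1, -4, 2] -> [1, -4]
  satisfied 3 clause(s); 3 remain; assigned so far: [2]
unit clause [3] forces x3=T; simplify:
  satisfied 1 clause(s); 2 remain; assigned so far: [2, 3]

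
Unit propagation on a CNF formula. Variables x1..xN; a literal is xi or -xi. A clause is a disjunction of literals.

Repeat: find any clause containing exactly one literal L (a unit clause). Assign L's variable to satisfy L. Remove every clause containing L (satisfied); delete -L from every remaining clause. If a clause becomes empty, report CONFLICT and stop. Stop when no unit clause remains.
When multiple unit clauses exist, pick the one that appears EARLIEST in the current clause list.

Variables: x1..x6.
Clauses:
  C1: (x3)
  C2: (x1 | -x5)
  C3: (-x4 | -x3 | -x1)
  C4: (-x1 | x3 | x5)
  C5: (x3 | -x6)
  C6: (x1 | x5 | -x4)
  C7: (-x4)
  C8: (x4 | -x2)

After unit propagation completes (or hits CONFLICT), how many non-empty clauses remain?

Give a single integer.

unit clause [3] forces x3=T; simplify:
  drop -3 from [-4, -3, -1] -> [-4, -1]
  satisfied 3 clause(s); 5 remain; assigned so far: [3]
unit clause [-4] forces x4=F; simplify:
  drop 4 from [4, -2] -> [-2]
  satisfied 3 clause(s); 2 remain; assigned so far: [3, 4]
unit clause [-2] forces x2=F; simplify:
  satisfied 1 clause(s); 1 remain; assigned so far: [2, 3, 4]

Answer: 1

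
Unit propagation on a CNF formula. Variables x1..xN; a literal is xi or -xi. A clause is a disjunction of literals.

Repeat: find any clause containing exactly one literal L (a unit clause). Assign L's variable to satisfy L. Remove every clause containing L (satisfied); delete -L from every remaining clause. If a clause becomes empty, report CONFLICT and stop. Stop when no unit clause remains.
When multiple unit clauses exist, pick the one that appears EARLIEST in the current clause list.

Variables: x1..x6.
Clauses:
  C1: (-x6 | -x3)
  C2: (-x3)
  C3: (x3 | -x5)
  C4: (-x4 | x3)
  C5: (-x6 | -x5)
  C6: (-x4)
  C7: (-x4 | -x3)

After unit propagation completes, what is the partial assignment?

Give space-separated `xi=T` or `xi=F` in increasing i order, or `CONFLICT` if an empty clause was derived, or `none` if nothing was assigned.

unit clause [-3] forces x3=F; simplify:
  drop 3 from [3, -5] -> [-5]
  drop 3 from [-4, 3] -> [-4]
  satisfied 3 clause(s); 4 remain; assigned so far: [3]
unit clause [-5] forces x5=F; simplify:
  satisfied 2 clause(s); 2 remain; assigned so far: [3, 5]
unit clause [-4] forces x4=F; simplify:
  satisfied 2 clause(s); 0 remain; assigned so far: [3, 4, 5]

Answer: x3=F x4=F x5=F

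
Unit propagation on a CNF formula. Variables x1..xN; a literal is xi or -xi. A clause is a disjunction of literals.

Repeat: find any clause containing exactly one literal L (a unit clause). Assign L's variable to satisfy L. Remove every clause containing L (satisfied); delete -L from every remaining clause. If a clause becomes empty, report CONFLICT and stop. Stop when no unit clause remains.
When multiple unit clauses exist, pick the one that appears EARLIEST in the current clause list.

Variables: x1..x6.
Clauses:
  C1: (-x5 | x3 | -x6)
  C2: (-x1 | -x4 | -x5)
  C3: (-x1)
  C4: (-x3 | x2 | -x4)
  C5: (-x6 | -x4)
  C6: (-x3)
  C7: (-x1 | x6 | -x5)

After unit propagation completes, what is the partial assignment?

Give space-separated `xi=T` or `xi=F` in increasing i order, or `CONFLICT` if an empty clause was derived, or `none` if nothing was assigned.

Answer: x1=F x3=F

Derivation:
unit clause [-1] forces x1=F; simplify:
  satisfied 3 clause(s); 4 remain; assigned so far: [1]
unit clause [-3] forces x3=F; simplify:
  drop 3 from [-5, 3, -6] -> [-5, -6]
  satisfied 2 clause(s); 2 remain; assigned so far: [1, 3]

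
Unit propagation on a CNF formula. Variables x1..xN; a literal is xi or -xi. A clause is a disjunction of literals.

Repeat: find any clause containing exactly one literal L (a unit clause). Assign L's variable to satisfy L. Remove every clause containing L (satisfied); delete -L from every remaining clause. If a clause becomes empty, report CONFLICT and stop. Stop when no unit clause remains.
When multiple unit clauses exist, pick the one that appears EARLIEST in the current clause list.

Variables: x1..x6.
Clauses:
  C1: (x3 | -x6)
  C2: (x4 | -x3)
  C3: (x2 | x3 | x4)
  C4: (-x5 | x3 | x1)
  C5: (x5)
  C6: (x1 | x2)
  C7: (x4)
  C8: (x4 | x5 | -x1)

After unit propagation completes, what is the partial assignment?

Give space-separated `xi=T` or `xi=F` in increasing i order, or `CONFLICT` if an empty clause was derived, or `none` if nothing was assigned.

Answer: x4=T x5=T

Derivation:
unit clause [5] forces x5=T; simplify:
  drop -5 from [-5, 3, 1] -> [3, 1]
  satisfied 2 clause(s); 6 remain; assigned so far: [5]
unit clause [4] forces x4=T; simplify:
  satisfied 3 clause(s); 3 remain; assigned so far: [4, 5]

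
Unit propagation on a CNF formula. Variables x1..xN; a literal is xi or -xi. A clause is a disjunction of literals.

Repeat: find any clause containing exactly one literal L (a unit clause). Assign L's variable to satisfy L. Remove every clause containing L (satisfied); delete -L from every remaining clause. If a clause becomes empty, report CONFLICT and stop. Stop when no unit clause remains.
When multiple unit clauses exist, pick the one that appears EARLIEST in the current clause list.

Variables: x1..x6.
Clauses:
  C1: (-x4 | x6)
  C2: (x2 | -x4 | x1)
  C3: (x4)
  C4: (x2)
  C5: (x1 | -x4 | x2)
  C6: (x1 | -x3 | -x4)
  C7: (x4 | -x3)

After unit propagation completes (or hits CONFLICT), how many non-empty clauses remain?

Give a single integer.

Answer: 1

Derivation:
unit clause [4] forces x4=T; simplify:
  drop -4 from [-4, 6] -> [6]
  drop -4 from [2, -4, 1] -> [2, 1]
  drop -4 from [1, -4, 2] -> [1, 2]
  drop -4 from [1, -3, -4] -> [1, -3]
  satisfied 2 clause(s); 5 remain; assigned so far: [4]
unit clause [6] forces x6=T; simplify:
  satisfied 1 clause(s); 4 remain; assigned so far: [4, 6]
unit clause [2] forces x2=T; simplify:
  satisfied 3 clause(s); 1 remain; assigned so far: [2, 4, 6]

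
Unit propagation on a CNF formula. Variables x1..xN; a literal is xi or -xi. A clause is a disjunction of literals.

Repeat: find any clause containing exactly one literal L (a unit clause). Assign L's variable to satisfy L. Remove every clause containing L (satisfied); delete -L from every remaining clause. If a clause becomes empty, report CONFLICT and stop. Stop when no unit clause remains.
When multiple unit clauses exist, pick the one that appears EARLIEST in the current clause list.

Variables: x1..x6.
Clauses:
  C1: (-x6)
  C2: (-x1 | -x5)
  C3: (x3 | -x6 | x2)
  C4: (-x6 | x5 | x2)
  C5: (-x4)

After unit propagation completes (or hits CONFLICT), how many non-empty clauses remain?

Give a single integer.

Answer: 1

Derivation:
unit clause [-6] forces x6=F; simplify:
  satisfied 3 clause(s); 2 remain; assigned so far: [6]
unit clause [-4] forces x4=F; simplify:
  satisfied 1 clause(s); 1 remain; assigned so far: [4, 6]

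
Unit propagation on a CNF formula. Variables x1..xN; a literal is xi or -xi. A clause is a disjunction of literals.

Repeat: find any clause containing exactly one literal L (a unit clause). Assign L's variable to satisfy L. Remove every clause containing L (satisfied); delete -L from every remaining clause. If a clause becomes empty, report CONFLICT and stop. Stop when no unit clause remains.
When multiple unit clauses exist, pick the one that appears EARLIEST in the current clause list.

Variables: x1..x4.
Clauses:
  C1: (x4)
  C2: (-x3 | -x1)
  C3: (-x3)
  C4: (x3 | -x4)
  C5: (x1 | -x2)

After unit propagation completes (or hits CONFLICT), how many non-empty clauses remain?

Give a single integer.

unit clause [4] forces x4=T; simplify:
  drop -4 from [3, -4] -> [3]
  satisfied 1 clause(s); 4 remain; assigned so far: [4]
unit clause [-3] forces x3=F; simplify:
  drop 3 from [3] -> [] (empty!)
  satisfied 2 clause(s); 2 remain; assigned so far: [3, 4]
CONFLICT (empty clause)

Answer: 1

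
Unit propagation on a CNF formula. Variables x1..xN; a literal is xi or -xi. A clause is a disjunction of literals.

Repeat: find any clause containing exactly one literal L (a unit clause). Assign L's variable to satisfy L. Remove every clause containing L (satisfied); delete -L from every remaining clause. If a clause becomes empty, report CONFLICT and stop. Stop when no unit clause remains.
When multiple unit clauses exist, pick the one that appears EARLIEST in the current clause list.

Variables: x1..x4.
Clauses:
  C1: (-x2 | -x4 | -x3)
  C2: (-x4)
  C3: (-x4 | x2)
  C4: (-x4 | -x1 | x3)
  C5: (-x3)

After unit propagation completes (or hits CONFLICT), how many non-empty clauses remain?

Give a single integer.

Answer: 0

Derivation:
unit clause [-4] forces x4=F; simplify:
  satisfied 4 clause(s); 1 remain; assigned so far: [4]
unit clause [-3] forces x3=F; simplify:
  satisfied 1 clause(s); 0 remain; assigned so far: [3, 4]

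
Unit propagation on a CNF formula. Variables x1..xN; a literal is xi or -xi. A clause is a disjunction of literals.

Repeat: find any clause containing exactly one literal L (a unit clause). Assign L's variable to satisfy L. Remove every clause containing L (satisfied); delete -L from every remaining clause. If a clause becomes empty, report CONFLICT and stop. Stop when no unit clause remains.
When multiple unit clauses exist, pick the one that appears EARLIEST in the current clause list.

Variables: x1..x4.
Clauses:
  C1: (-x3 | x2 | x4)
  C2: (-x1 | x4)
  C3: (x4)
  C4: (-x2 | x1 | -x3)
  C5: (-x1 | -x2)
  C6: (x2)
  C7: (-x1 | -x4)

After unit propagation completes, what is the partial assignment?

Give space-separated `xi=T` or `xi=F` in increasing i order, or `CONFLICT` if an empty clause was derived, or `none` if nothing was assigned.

Answer: x1=F x2=T x3=F x4=T

Derivation:
unit clause [4] forces x4=T; simplify:
  drop -4 from [-1, -4] -> [-1]
  satisfied 3 clause(s); 4 remain; assigned so far: [4]
unit clause [2] forces x2=T; simplify:
  drop -2 from [-2, 1, -3] -> [1, -3]
  drop -2 from [-1, -2] -> [-1]
  satisfied 1 clause(s); 3 remain; assigned so far: [2, 4]
unit clause [-1] forces x1=F; simplify:
  drop 1 from [1, -3] -> [-3]
  satisfied 2 clause(s); 1 remain; assigned so far: [1, 2, 4]
unit clause [-3] forces x3=F; simplify:
  satisfied 1 clause(s); 0 remain; assigned so far: [1, 2, 3, 4]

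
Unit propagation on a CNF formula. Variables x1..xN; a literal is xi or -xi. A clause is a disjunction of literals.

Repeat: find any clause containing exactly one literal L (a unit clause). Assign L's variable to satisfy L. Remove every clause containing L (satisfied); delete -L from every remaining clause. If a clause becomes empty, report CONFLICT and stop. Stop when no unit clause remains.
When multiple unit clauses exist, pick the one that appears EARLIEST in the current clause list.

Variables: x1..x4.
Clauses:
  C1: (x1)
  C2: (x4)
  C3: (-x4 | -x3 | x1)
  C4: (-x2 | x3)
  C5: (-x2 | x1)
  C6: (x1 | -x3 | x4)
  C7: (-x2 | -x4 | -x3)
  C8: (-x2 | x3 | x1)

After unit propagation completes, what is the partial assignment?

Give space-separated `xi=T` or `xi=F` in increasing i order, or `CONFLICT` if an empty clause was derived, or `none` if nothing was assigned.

unit clause [1] forces x1=T; simplify:
  satisfied 5 clause(s); 3 remain; assigned so far: [1]
unit clause [4] forces x4=T; simplify:
  drop -4 from [-2, -4, -3] -> [-2, -3]
  satisfied 1 clause(s); 2 remain; assigned so far: [1, 4]

Answer: x1=T x4=T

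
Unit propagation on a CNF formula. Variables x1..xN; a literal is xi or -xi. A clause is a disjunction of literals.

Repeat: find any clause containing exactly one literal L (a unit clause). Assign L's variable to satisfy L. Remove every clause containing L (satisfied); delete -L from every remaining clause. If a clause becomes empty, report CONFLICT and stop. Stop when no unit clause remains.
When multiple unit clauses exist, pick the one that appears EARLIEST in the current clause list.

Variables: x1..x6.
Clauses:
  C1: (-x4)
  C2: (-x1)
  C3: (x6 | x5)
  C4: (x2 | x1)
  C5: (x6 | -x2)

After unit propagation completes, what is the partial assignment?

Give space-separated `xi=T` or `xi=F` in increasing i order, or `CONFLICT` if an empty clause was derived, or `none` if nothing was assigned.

unit clause [-4] forces x4=F; simplify:
  satisfied 1 clause(s); 4 remain; assigned so far: [4]
unit clause [-1] forces x1=F; simplify:
  drop 1 from [2, 1] -> [2]
  satisfied 1 clause(s); 3 remain; assigned so far: [1, 4]
unit clause [2] forces x2=T; simplify:
  drop -2 from [6, -2] -> [6]
  satisfied 1 clause(s); 2 remain; assigned so far: [1, 2, 4]
unit clause [6] forces x6=T; simplify:
  satisfied 2 clause(s); 0 remain; assigned so far: [1, 2, 4, 6]

Answer: x1=F x2=T x4=F x6=T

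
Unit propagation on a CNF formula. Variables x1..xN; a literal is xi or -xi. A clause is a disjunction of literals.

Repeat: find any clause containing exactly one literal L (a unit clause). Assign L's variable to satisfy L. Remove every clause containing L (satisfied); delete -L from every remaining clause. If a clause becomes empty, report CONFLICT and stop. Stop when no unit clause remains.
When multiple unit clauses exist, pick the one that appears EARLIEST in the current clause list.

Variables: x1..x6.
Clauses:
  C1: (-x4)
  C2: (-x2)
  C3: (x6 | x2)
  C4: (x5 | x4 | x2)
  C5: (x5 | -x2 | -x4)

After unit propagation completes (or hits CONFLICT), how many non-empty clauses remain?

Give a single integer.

Answer: 0

Derivation:
unit clause [-4] forces x4=F; simplify:
  drop 4 from [5, 4, 2] -> [5, 2]
  satisfied 2 clause(s); 3 remain; assigned so far: [4]
unit clause [-2] forces x2=F; simplify:
  drop 2 from [6, 2] -> [6]
  drop 2 from [5, 2] -> [5]
  satisfied 1 clause(s); 2 remain; assigned so far: [2, 4]
unit clause [6] forces x6=T; simplify:
  satisfied 1 clause(s); 1 remain; assigned so far: [2, 4, 6]
unit clause [5] forces x5=T; simplify:
  satisfied 1 clause(s); 0 remain; assigned so far: [2, 4, 5, 6]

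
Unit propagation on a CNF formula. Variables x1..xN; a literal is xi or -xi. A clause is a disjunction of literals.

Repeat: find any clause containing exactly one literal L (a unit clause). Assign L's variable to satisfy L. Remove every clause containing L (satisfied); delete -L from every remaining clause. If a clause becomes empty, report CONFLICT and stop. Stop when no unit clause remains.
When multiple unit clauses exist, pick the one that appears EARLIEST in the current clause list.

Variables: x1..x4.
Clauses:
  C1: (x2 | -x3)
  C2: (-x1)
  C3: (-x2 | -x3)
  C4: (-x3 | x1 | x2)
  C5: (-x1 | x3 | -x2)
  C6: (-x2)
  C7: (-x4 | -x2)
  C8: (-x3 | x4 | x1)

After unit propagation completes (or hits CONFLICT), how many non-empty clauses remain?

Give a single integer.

unit clause [-1] forces x1=F; simplify:
  drop 1 from [-3, 1, 2] -> [-3, 2]
  drop 1 from [-3, 4, 1] -> [-3, 4]
  satisfied 2 clause(s); 6 remain; assigned so far: [1]
unit clause [-2] forces x2=F; simplify:
  drop 2 from [2, -3] -> [-3]
  drop 2 from [-3, 2] -> [-3]
  satisfied 3 clause(s); 3 remain; assigned so far: [1, 2]
unit clause [-3] forces x3=F; simplify:
  satisfied 3 clause(s); 0 remain; assigned so far: [1, 2, 3]

Answer: 0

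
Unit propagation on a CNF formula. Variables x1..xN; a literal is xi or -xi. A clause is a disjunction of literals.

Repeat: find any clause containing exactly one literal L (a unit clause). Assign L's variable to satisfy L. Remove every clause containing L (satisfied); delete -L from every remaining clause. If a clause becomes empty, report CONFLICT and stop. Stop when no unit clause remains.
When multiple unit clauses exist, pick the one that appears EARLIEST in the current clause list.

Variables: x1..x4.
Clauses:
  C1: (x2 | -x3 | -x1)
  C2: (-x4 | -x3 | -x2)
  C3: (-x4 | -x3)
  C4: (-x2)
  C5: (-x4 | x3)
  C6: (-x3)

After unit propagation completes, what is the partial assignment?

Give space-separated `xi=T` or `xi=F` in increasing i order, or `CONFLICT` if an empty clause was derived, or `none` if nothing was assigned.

unit clause [-2] forces x2=F; simplify:
  drop 2 from [2, -3, -1] -> [-3, -1]
  satisfied 2 clause(s); 4 remain; assigned so far: [2]
unit clause [-3] forces x3=F; simplify:
  drop 3 from [-4, 3] -> [-4]
  satisfied 3 clause(s); 1 remain; assigned so far: [2, 3]
unit clause [-4] forces x4=F; simplify:
  satisfied 1 clause(s); 0 remain; assigned so far: [2, 3, 4]

Answer: x2=F x3=F x4=F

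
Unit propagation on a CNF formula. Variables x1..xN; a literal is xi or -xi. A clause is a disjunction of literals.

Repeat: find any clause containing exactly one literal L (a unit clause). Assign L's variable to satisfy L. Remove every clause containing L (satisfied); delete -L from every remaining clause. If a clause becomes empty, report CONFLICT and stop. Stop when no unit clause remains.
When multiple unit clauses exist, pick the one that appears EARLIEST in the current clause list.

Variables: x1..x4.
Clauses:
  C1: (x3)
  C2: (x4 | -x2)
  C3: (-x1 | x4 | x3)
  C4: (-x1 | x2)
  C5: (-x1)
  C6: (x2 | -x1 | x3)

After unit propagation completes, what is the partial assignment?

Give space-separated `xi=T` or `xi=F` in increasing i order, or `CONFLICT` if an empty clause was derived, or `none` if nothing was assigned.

unit clause [3] forces x3=T; simplify:
  satisfied 3 clause(s); 3 remain; assigned so far: [3]
unit clause [-1] forces x1=F; simplify:
  satisfied 2 clause(s); 1 remain; assigned so far: [1, 3]

Answer: x1=F x3=T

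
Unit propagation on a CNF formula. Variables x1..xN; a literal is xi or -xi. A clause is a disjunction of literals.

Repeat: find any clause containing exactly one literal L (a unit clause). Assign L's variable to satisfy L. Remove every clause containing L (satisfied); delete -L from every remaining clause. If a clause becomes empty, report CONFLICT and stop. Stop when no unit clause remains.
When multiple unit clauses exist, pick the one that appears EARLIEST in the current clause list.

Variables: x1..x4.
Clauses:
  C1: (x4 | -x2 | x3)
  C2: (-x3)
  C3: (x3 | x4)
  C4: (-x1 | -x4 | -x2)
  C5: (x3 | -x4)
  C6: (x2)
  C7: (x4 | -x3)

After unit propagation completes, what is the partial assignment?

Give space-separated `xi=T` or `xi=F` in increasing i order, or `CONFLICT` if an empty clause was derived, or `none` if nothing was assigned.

unit clause [-3] forces x3=F; simplify:
  drop 3 from [4, -2, 3] -> [4, -2]
  drop 3 from [3, 4] -> [4]
  drop 3 from [3, -4] -> [-4]
  satisfied 2 clause(s); 5 remain; assigned so far: [3]
unit clause [4] forces x4=T; simplify:
  drop -4 from [-1, -4, -2] -> [-1, -2]
  drop -4 from [-4] -> [] (empty!)
  satisfied 2 clause(s); 3 remain; assigned so far: [3, 4]
CONFLICT (empty clause)

Answer: CONFLICT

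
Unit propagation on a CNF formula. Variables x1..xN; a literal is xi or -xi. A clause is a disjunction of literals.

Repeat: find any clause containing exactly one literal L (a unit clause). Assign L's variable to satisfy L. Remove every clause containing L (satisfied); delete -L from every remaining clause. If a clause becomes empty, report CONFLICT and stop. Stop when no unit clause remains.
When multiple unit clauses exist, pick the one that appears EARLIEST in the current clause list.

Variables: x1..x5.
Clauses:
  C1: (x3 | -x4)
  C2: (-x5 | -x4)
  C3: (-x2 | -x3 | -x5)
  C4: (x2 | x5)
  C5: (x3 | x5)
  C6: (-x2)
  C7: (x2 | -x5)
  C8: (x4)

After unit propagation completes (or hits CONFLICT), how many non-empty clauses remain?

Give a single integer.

unit clause [-2] forces x2=F; simplify:
  drop 2 from [2, 5] -> [5]
  drop 2 from [2, -5] -> [-5]
  satisfied 2 clause(s); 6 remain; assigned so far: [2]
unit clause [5] forces x5=T; simplify:
  drop -5 from [-5, -4] -> [-4]
  drop -5 from [-5] -> [] (empty!)
  satisfied 2 clause(s); 4 remain; assigned so far: [2, 5]
CONFLICT (empty clause)

Answer: 3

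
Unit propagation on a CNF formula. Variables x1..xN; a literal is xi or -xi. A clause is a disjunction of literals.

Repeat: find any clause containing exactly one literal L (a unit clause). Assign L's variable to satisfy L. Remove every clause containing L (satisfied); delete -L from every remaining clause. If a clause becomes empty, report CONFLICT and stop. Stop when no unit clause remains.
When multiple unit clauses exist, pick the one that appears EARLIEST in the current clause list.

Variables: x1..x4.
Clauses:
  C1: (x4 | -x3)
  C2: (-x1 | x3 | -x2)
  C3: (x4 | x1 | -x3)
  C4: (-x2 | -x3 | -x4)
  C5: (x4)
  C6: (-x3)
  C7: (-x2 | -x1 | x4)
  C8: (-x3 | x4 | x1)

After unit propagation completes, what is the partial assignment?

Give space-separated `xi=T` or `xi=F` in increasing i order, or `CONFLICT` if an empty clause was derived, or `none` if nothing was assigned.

unit clause [4] forces x4=T; simplify:
  drop -4 from [-2, -3, -4] -> [-2, -3]
  satisfied 5 clause(s); 3 remain; assigned so far: [4]
unit clause [-3] forces x3=F; simplify:
  drop 3 from [-1, 3, -2] -> [-1, -2]
  satisfied 2 clause(s); 1 remain; assigned so far: [3, 4]

Answer: x3=F x4=T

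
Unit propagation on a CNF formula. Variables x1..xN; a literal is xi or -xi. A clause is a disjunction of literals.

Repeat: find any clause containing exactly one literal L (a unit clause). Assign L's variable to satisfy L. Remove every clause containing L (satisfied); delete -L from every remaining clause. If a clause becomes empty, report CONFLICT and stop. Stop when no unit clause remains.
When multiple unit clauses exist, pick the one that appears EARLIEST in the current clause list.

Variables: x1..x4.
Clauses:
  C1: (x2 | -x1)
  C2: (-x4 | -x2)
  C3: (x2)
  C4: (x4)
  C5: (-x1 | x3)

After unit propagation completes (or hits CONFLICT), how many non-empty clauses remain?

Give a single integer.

unit clause [2] forces x2=T; simplify:
  drop -2 from [-4, -2] -> [-4]
  satisfied 2 clause(s); 3 remain; assigned so far: [2]
unit clause [-4] forces x4=F; simplify:
  drop 4 from [4] -> [] (empty!)
  satisfied 1 clause(s); 2 remain; assigned so far: [2, 4]
CONFLICT (empty clause)

Answer: 1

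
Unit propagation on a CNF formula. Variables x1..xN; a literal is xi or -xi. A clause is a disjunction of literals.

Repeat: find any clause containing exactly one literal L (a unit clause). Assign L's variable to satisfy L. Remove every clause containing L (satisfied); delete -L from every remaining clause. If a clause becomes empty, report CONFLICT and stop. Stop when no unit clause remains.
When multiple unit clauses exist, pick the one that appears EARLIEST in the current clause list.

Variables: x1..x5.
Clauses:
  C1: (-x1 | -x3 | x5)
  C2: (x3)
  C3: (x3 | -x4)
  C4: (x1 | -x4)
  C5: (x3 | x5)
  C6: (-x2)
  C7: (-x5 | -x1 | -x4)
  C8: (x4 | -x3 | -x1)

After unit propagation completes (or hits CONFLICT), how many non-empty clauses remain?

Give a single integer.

Answer: 4

Derivation:
unit clause [3] forces x3=T; simplify:
  drop -3 from [-1, -3, 5] -> [-1, 5]
  drop -3 from [4, -3, -1] -> [4, -1]
  satisfied 3 clause(s); 5 remain; assigned so far: [3]
unit clause [-2] forces x2=F; simplify:
  satisfied 1 clause(s); 4 remain; assigned so far: [2, 3]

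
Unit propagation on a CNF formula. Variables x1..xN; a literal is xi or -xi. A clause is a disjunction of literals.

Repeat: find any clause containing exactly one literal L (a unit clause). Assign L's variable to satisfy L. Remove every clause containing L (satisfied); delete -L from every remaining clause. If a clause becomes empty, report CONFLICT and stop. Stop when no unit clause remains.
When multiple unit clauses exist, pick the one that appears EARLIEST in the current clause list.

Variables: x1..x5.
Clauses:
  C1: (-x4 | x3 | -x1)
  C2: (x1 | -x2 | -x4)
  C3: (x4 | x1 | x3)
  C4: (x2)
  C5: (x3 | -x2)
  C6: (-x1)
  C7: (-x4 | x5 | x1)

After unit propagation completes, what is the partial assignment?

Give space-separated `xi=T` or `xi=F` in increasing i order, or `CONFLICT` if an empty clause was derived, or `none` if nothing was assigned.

unit clause [2] forces x2=T; simplify:
  drop -2 from [1, -2, -4] -> [1, -4]
  drop -2 from [3, -2] -> [3]
  satisfied 1 clause(s); 6 remain; assigned so far: [2]
unit clause [3] forces x3=T; simplify:
  satisfied 3 clause(s); 3 remain; assigned so far: [2, 3]
unit clause [-1] forces x1=F; simplify:
  drop 1 from [1, -4] -> [-4]
  drop 1 from [-4, 5, 1] -> [-4, 5]
  satisfied 1 clause(s); 2 remain; assigned so far: [1, 2, 3]
unit clause [-4] forces x4=F; simplify:
  satisfied 2 clause(s); 0 remain; assigned so far: [1, 2, 3, 4]

Answer: x1=F x2=T x3=T x4=F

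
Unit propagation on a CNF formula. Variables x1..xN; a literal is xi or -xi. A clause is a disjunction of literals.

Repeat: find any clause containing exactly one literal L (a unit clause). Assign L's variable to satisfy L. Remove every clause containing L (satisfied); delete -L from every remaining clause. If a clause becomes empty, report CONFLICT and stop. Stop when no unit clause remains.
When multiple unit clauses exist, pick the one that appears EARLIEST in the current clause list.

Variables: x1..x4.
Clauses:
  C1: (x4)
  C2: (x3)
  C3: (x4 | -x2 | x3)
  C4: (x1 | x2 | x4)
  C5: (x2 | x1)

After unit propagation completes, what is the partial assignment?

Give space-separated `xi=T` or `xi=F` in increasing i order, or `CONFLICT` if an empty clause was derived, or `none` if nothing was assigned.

unit clause [4] forces x4=T; simplify:
  satisfied 3 clause(s); 2 remain; assigned so far: [4]
unit clause [3] forces x3=T; simplify:
  satisfied 1 clause(s); 1 remain; assigned so far: [3, 4]

Answer: x3=T x4=T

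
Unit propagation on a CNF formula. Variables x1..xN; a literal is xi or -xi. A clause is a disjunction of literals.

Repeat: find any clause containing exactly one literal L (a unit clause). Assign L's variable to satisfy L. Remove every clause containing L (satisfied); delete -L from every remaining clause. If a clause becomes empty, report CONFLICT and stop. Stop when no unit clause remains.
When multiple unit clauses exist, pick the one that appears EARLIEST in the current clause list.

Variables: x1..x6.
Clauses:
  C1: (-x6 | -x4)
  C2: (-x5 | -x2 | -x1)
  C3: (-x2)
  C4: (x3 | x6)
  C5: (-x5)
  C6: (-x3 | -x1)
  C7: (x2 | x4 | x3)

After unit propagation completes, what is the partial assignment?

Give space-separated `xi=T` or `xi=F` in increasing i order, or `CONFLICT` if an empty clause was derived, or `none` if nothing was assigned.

Answer: x2=F x5=F

Derivation:
unit clause [-2] forces x2=F; simplify:
  drop 2 from [2, 4, 3] -> [4, 3]
  satisfied 2 clause(s); 5 remain; assigned so far: [2]
unit clause [-5] forces x5=F; simplify:
  satisfied 1 clause(s); 4 remain; assigned so far: [2, 5]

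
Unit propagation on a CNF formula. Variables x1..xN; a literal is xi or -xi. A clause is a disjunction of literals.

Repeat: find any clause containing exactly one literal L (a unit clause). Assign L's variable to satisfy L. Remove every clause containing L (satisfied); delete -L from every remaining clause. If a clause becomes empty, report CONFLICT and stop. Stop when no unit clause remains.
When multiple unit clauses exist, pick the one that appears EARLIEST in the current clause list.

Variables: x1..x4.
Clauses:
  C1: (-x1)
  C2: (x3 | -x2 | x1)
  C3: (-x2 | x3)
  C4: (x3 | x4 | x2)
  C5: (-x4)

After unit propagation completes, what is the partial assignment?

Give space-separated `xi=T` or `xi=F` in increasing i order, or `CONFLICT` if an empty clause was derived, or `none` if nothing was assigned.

Answer: x1=F x4=F

Derivation:
unit clause [-1] forces x1=F; simplify:
  drop 1 from [3, -2, 1] -> [3, -2]
  satisfied 1 clause(s); 4 remain; assigned so far: [1]
unit clause [-4] forces x4=F; simplify:
  drop 4 from [3, 4, 2] -> [3, 2]
  satisfied 1 clause(s); 3 remain; assigned so far: [1, 4]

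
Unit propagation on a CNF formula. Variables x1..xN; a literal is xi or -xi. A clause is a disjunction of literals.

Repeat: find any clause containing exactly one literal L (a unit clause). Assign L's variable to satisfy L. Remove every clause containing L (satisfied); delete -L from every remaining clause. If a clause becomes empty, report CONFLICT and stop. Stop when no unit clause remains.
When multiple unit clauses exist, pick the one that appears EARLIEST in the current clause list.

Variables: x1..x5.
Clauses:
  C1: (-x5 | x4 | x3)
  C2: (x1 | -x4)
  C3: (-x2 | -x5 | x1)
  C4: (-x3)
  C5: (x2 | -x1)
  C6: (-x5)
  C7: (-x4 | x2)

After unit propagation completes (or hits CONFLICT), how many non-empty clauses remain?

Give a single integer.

Answer: 3

Derivation:
unit clause [-3] forces x3=F; simplify:
  drop 3 from [-5, 4, 3] -> [-5, 4]
  satisfied 1 clause(s); 6 remain; assigned so far: [3]
unit clause [-5] forces x5=F; simplify:
  satisfied 3 clause(s); 3 remain; assigned so far: [3, 5]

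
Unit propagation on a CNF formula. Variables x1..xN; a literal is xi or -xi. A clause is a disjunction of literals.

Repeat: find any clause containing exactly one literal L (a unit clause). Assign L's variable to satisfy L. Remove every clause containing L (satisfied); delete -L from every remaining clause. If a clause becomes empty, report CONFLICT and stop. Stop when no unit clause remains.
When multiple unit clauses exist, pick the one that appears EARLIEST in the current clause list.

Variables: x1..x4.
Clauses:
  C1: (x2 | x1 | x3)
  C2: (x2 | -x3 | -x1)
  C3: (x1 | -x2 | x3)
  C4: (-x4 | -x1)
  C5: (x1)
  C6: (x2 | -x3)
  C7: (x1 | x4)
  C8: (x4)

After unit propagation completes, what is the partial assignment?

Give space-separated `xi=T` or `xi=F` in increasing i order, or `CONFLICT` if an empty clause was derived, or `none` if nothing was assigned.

Answer: CONFLICT

Derivation:
unit clause [1] forces x1=T; simplify:
  drop -1 from [2, -3, -1] -> [2, -3]
  drop -1 from [-4, -1] -> [-4]
  satisfied 4 clause(s); 4 remain; assigned so far: [1]
unit clause [-4] forces x4=F; simplify:
  drop 4 from [4] -> [] (empty!)
  satisfied 1 clause(s); 3 remain; assigned so far: [1, 4]
CONFLICT (empty clause)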